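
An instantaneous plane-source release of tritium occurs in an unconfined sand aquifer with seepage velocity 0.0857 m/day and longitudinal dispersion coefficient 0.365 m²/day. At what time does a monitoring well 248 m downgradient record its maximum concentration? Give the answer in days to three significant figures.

2840 days

For the 1D instantaneous-source solution, setting ∂C/∂t = 0 at fixed x gives v²t² + 2Dt − x² = 0, so t = (√(D² + v²x²) − D)/v².
√(D² + v²x²) = √(0.365² + 0.0857² × 248²) = 21.26; v² = 0.00734449.
t = (21.26 − 0.365)/0.00734449 = 2840 days (vs. the pure-advection estimate x/v = 2890 d).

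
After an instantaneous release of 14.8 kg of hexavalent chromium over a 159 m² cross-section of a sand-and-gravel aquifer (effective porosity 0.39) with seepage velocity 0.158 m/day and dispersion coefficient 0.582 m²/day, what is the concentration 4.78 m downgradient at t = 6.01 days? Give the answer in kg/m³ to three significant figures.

For an instantaneous plane source, C(x,t) = M/(n_e·A·√(4πDt)) · exp(−(x−vt)²/(4Dt)), with n_e·A the pore (flow) area.
Plume center vt = 0.158 × 6.01 = 0.94958 m, so the well at 4.78 m is 3.83042 m downgradient of the peak.
√(4πDt) = 6.630 m, giving peak height M/(n_e·A·√(4πDt)) = 14.8/(0.39 × 159 × 6.630) = 0.03600 kg/m³.
(x−vt)²/(4Dt) = (3.83042)²/(4 × 0.582 × 6.01) = 1.049; exp(−1.049) = 0.3503.
C = 0.03600 × 0.3503 = 0.0126 kg/m³.

0.0126 kg/m³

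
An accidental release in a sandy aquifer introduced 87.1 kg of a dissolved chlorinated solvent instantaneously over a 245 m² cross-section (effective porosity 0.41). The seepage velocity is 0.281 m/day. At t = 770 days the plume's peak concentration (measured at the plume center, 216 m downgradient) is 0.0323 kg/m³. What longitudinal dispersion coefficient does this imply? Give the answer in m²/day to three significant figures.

0.0745 m²/day

At the plume center C_max = M/(n_e·A·√(4πDt)), so D = M²/(4πt·(n_e·A·C_max)²).
n_e·A·C_max = 0.41 × 245 × 0.0323 = 3.245 kg/m.
D = 87.1²/(4π × 770 × 3.245²) = 0.0745 m²/day.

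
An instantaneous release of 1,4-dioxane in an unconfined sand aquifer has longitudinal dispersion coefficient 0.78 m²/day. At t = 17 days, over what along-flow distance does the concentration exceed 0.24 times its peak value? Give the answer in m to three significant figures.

17.4 m

The plume is Gaussian with σ = √(2Dt) = √(2 × 0.78 × 17) = 5.150 m.
C/C_peak = exp(−Δx²/(2σ²)) = 0.24 ⇒ Δx = σ·√(−2 ln 0.24) = 5.150 × 1.689 = 8.698 m.
Width = 2Δx = 17.4 m.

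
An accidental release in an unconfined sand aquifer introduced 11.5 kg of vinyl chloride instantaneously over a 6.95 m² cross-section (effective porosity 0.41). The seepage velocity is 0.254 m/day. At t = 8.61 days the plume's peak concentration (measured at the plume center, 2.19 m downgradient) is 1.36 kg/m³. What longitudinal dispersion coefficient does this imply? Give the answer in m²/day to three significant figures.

0.0814 m²/day

At the plume center C_max = M/(n_e·A·√(4πDt)), so D = M²/(4πt·(n_e·A·C_max)²).
n_e·A·C_max = 0.41 × 6.95 × 1.36 = 3.875 kg/m.
D = 11.5²/(4π × 8.61 × 3.875²) = 0.0814 m²/day.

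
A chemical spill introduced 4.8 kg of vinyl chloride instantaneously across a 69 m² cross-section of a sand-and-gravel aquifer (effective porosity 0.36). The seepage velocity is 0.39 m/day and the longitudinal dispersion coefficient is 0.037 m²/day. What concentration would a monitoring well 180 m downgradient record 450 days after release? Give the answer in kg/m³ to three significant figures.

0.00986 kg/m³

For an instantaneous plane source, C(x,t) = M/(n_e·A·√(4πDt)) · exp(−(x−vt)²/(4Dt)), with n_e·A the pore (flow) area.
Plume center vt = 0.39 × 450 = 175.5 m, so the well at 180 m is 4.5 m downgradient of the peak.
√(4πDt) = 14.46 m, giving peak height M/(n_e·A·√(4πDt)) = 4.8/(0.36 × 69 × 14.46) = 0.01336 kg/m³.
(x−vt)²/(4Dt) = (4.5)²/(4 × 0.037 × 450) = 0.3041; exp(−0.3041) = 0.7378.
C = 0.01336 × 0.7378 = 0.00986 kg/m³.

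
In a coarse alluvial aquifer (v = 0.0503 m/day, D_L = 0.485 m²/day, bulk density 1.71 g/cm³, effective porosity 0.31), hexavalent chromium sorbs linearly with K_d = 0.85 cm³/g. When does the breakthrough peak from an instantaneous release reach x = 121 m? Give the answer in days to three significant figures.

Retardation factor R = 1 + ρ_b·K_d/n = 1 + 1.71 × 0.85/0.31 = 5.689.
Sorption retards both mechanisms: v_R = v/R = 0.008842 m/day, D_R = D/R = 0.08525 m²/day.
Peak time from v_R²t² + 2D_R t − x² = 0: t = (√(D_R² + v_R²x²) − D_R)/v_R².
√(D_R² + v_R²x²) = √(0.08525² + 0.008842² × 121²) = 1.073; v_R² = 7.818e-05.
t = (1.073 − 0.08525)/7.818e-05 = 12600 days.

12600 days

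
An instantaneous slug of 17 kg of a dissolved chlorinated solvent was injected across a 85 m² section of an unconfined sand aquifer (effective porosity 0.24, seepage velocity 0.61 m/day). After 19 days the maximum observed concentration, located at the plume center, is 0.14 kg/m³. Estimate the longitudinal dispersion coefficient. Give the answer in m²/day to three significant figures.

At the plume center C_max = M/(n_e·A·√(4πDt)), so D = M²/(4πt·(n_e·A·C_max)²).
n_e·A·C_max = 0.24 × 85 × 0.14 = 2.856 kg/m.
D = 17²/(4π × 19 × 2.856²) = 0.148 m²/day.

0.148 m²/day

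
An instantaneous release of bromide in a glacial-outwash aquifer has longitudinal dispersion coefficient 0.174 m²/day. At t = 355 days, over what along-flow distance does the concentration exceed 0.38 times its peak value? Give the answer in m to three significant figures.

30.9 m

The plume is Gaussian with σ = √(2Dt) = √(2 × 0.174 × 355) = 11.11 m.
C/C_peak = exp(−Δx²/(2σ²)) = 0.38 ⇒ Δx = σ·√(−2 ln 0.38) = 11.11 × 1.391 = 15.45 m.
Width = 2Δx = 30.9 m.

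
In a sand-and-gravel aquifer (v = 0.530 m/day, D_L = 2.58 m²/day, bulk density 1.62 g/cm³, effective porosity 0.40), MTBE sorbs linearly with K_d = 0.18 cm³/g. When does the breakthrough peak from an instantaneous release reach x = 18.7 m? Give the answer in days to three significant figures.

47.2 days

Retardation factor R = 1 + ρ_b·K_d/n = 1 + 1.62 × 0.18/0.40 = 1.729.
Sorption retards both mechanisms: v_R = v/R = 0.3065 m/day, D_R = D/R = 1.492 m²/day.
Peak time from v_R²t² + 2D_R t − x² = 0: t = (√(D_R² + v_R²x²) − D_R)/v_R².
√(D_R² + v_R²x²) = √(1.492² + 0.3065² × 18.7²) = 5.923; v_R² = 0.09394.
t = (5.923 − 1.492)/0.09394 = 47.2 days.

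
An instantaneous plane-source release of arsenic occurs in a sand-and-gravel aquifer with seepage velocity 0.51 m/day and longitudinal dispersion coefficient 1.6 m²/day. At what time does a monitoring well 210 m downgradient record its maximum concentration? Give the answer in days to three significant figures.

406 days

For the 1D instantaneous-source solution, setting ∂C/∂t = 0 at fixed x gives v²t² + 2Dt − x² = 0, so t = (√(D² + v²x²) − D)/v².
√(D² + v²x²) = √(1.6² + 0.51² × 210²) = 107.1; v² = 0.2601.
t = (107.1 − 1.6)/0.2601 = 406 days (vs. the pure-advection estimate x/v = 412 d).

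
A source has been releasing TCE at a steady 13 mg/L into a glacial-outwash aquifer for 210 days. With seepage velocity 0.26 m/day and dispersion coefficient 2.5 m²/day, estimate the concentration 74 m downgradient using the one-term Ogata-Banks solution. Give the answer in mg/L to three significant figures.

For a continuous step input, C/C₀ ≈ ½·erfc((x−vt)/(2√(Dt))).
vt = 0.26 × 210 = 54.6 m and 2√(Dt) = 2√(2.5 × 210) = 45.83 m.
Argument (x−vt)/(2√(Dt)) = (74 − 54.6)/45.83 = 0.4233; ½·erfc(0.4233) = 0.2747.
C = 13 × 0.2747 = 3.57 mg/L.

3.57 mg/L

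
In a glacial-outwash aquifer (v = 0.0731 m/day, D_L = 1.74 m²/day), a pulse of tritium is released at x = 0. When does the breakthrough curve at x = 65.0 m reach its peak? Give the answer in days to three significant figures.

For the 1D instantaneous-source solution, setting ∂C/∂t = 0 at fixed x gives v²t² + 2Dt − x² = 0, so t = (√(D² + v²x²) − D)/v².
√(D² + v²x²) = √(1.74² + 0.0731² × 65.0²) = 5.060; v² = 0.00534361.
t = (5.060 − 1.74)/0.00534361 = 621 days (vs. the pure-advection estimate x/v = 889 d).

621 days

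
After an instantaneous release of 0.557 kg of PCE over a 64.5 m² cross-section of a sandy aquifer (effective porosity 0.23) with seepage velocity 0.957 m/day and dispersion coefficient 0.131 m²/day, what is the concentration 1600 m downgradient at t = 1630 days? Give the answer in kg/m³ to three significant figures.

For an instantaneous plane source, C(x,t) = M/(n_e·A·√(4πDt)) · exp(−(x−vt)²/(4Dt)), with n_e·A the pore (flow) area.
Plume center vt = 0.957 × 1630 = 1559.91 m, so the well at 1600 m is 40.09 m downgradient of the peak.
√(4πDt) = 51.80 m, giving peak height M/(n_e·A·√(4πDt)) = 0.557/(0.23 × 64.5 × 51.80) = 0.0007248 kg/m³.
(x−vt)²/(4Dt) = (40.09)²/(4 × 0.131 × 1630) = 1.882; exp(−1.882) = 0.1523.
C = 0.0007248 × 0.1523 = 0.000110 kg/m³.

0.000110 kg/m³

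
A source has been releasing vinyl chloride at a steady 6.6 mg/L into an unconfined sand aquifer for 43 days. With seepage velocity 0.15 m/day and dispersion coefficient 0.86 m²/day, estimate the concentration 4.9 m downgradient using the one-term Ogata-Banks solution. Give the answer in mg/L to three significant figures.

For a continuous step input, C/C₀ ≈ ½·erfc((x−vt)/(2√(Dt))).
vt = 0.15 × 43 = 6.45 m and 2√(Dt) = 2√(0.86 × 43) = 12.16 m.
Argument (x−vt)/(2√(Dt)) = (4.9 − 6.45)/12.16 = -0.1275; ½·erfc(-0.1275) = 0.5715.
C = 6.6 × 0.5715 = 3.77 mg/L.

3.77 mg/L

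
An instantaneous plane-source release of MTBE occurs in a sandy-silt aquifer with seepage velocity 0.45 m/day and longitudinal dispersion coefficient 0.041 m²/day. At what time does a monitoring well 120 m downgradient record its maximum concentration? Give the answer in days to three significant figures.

For the 1D instantaneous-source solution, setting ∂C/∂t = 0 at fixed x gives v²t² + 2Dt − x² = 0, so t = (√(D² + v²x²) − D)/v².
√(D² + v²x²) = √(0.041² + 0.45² × 120²) = 54.00; v² = 0.2025.
t = (54.00 − 0.041)/0.2025 = 266 days (vs. the pure-advection estimate x/v = 267 d).

266 days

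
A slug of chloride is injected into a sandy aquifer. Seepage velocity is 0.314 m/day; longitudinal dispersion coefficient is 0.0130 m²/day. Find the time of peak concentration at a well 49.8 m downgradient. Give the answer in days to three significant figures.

158 days

For the 1D instantaneous-source solution, setting ∂C/∂t = 0 at fixed x gives v²t² + 2Dt − x² = 0, so t = (√(D² + v²x²) − D)/v².
√(D² + v²x²) = √(0.0130² + 0.314² × 49.8²) = 15.64; v² = 0.098596.
t = (15.64 − 0.0130)/0.098596 = 158 days (vs. the pure-advection estimate x/v = 159 d).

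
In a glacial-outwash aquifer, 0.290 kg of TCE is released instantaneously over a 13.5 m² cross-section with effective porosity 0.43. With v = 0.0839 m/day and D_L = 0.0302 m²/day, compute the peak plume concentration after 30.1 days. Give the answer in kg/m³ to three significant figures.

The peak of an instantaneous 1D plume sits at x = vt; there the Gaussian factor is 1 and C_max = M/(n_e·A·√(4πDt)), where n_e·A is the pore area the mass is dissolved in.
√(4πDt) = √(4π × 0.0302 × 30.1) = 3.380 m, so C_max = 0.290/(0.43 × 13.5 × 3.380) = 0.0148 kg/m³.

0.0148 kg/m³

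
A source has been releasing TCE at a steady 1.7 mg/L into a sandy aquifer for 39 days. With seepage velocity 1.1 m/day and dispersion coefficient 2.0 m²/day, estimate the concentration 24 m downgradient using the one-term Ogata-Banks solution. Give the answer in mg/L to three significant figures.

For a continuous step input, C/C₀ ≈ ½·erfc((x−vt)/(2√(Dt))).
vt = 1.1 × 39 = 42.9 m and 2√(Dt) = 2√(2.0 × 39) = 17.66 m.
Argument (x−vt)/(2√(Dt)) = (24 − 42.9)/17.66 = -1.070; ½·erfc(-1.070) = 0.9349.
C = 1.7 × 0.9349 = 1.59 mg/L.

1.59 mg/L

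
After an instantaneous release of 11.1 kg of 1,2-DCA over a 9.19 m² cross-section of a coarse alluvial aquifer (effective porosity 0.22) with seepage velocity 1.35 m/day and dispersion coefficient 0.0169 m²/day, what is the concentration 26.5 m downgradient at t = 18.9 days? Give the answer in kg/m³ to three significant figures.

For an instantaneous plane source, C(x,t) = M/(n_e·A·√(4πDt)) · exp(−(x−vt)²/(4Dt)), with n_e·A the pore (flow) area.
Plume center vt = 1.35 × 18.9 = 25.515 m, so the well at 26.5 m is 0.985 m downgradient of the peak.
√(4πDt) = 2.003 m, giving peak height M/(n_e·A·√(4πDt)) = 11.1/(0.22 × 9.19 × 2.003) = 2.741 kg/m³.
(x−vt)²/(4Dt) = (0.985)²/(4 × 0.0169 × 18.9) = 0.7594; exp(−0.7594) = 0.4679.
C = 2.741 × 0.4679 = 1.28 kg/m³.

1.28 kg/m³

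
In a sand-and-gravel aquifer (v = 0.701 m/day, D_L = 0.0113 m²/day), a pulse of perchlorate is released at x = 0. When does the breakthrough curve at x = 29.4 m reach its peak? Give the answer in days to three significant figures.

41.9 days

For the 1D instantaneous-source solution, setting ∂C/∂t = 0 at fixed x gives v²t² + 2Dt − x² = 0, so t = (√(D² + v²x²) − D)/v².
√(D² + v²x²) = √(0.0113² + 0.701² × 29.4²) = 20.61; v² = 0.491401.
t = (20.61 − 0.0113)/0.491401 = 41.9 days (vs. the pure-advection estimate x/v = 41.9 d).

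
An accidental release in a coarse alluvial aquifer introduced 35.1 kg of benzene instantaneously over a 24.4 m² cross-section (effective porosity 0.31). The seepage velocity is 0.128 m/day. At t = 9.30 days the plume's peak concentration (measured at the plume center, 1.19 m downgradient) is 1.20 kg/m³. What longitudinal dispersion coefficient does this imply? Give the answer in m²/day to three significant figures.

At the plume center C_max = M/(n_e·A·√(4πDt)), so D = M²/(4πt·(n_e·A·C_max)²).
n_e·A·C_max = 0.31 × 24.4 × 1.20 = 9.077 kg/m.
D = 35.1²/(4π × 9.30 × 9.077²) = 0.128 m²/day.

0.128 m²/day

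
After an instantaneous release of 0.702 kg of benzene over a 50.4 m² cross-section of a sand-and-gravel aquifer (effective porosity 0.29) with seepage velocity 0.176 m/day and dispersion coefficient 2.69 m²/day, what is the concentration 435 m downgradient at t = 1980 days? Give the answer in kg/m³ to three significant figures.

0.000131 kg/m³

For an instantaneous plane source, C(x,t) = M/(n_e·A·√(4πDt)) · exp(−(x−vt)²/(4Dt)), with n_e·A the pore (flow) area.
Plume center vt = 0.176 × 1980 = 348.48 m, so the well at 435 m is 86.52 m downgradient of the peak.
√(4πDt) = 258.7 m, giving peak height M/(n_e·A·√(4πDt)) = 0.702/(0.29 × 50.4 × 258.7) = 0.0001857 kg/m³.
(x−vt)²/(4Dt) = (86.52)²/(4 × 2.69 × 1980) = 0.3514; exp(−0.3514) = 0.7037.
C = 0.0001857 × 0.7037 = 0.000131 kg/m³.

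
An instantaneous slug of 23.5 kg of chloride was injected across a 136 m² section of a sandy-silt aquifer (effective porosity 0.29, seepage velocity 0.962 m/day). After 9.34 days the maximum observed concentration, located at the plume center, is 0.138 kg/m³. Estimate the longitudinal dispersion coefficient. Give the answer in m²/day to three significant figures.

0.159 m²/day

At the plume center C_max = M/(n_e·A·√(4πDt)), so D = M²/(4πt·(n_e·A·C_max)²).
n_e·A·C_max = 0.29 × 136 × 0.138 = 5.443 kg/m.
D = 23.5²/(4π × 9.34 × 5.443²) = 0.159 m²/day.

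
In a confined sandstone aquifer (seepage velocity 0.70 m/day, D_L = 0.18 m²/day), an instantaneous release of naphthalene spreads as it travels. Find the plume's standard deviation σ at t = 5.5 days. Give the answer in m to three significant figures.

Dispersive spreading gives a Gaussian with σ² = 2Dt; advection only shifts the center.
σ = √(2 × 0.18 × 5.5) = 1.41 m.

1.41 m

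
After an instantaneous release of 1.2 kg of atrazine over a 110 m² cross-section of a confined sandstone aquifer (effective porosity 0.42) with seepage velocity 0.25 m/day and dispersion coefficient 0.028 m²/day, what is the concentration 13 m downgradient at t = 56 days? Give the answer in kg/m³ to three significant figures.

For an instantaneous plane source, C(x,t) = M/(n_e·A·√(4πDt)) · exp(−(x−vt)²/(4Dt)), with n_e·A the pore (flow) area.
Plume center vt = 0.25 × 56 = 14 m, so the well at 13 m is 1 m upgradient of the peak.
√(4πDt) = 4.439 m, giving peak height M/(n_e·A·√(4πDt)) = 1.2/(0.42 × 110 × 4.439) = 0.005851 kg/m³.
(x−vt)²/(4Dt) = (-1)²/(4 × 0.028 × 56) = 0.1594; exp(−0.1594) = 0.8527.
C = 0.005851 × 0.8527 = 0.00499 kg/m³.

0.00499 kg/m³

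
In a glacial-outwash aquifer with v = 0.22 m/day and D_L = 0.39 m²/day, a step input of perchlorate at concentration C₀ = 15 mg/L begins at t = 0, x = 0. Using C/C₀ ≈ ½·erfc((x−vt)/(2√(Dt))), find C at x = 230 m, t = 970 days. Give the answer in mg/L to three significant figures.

4.10 mg/L

For a continuous step input, C/C₀ ≈ ½·erfc((x−vt)/(2√(Dt))).
vt = 0.22 × 970 = 213.4 m and 2√(Dt) = 2√(0.39 × 970) = 38.90 m.
Argument (x−vt)/(2√(Dt)) = (230 − 213.4)/38.90 = 0.4267; ½·erfc(0.4267) = 0.2731.
C = 15 × 0.2731 = 4.10 mg/L.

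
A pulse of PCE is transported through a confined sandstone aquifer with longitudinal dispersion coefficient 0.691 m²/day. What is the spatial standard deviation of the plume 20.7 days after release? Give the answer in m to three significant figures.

5.35 m

Dispersive spreading gives a Gaussian with σ² = 2Dt; advection only shifts the center.
σ = √(2 × 0.691 × 20.7) = 5.35 m.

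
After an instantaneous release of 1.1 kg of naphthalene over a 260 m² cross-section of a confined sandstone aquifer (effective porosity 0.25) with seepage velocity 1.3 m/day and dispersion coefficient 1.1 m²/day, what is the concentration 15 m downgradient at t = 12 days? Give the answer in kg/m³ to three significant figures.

0.00131 kg/m³

For an instantaneous plane source, C(x,t) = M/(n_e·A·√(4πDt)) · exp(−(x−vt)²/(4Dt)), with n_e·A the pore (flow) area.
Plume center vt = 1.3 × 12 = 15.6 m, so the well at 15 m is 0.6 m upgradient of the peak.
√(4πDt) = 12.88 m, giving peak height M/(n_e·A·√(4πDt)) = 1.1/(0.25 × 260 × 12.88) = 0.001314 kg/m³.
(x−vt)²/(4Dt) = (-0.6)²/(4 × 1.1 × 12) = 0.006818; exp(−0.006818) = 0.9932.
C = 0.001314 × 0.9932 = 0.00131 kg/m³.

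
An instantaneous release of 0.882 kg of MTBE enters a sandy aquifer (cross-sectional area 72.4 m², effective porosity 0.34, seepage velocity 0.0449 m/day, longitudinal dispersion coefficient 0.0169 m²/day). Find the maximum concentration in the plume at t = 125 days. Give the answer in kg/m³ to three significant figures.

0.00695 kg/m³

The peak of an instantaneous 1D plume sits at x = vt; there the Gaussian factor is 1 and C_max = M/(n_e·A·√(4πDt)), where n_e·A is the pore area the mass is dissolved in.
√(4πDt) = √(4π × 0.0169 × 125) = 5.152 m, so C_max = 0.882/(0.34 × 72.4 × 5.152) = 0.00695 kg/m³.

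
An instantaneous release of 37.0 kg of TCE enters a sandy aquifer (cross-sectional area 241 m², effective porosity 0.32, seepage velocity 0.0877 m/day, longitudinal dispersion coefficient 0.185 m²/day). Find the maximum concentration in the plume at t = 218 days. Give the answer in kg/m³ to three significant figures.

0.0213 kg/m³

The peak of an instantaneous 1D plume sits at x = vt; there the Gaussian factor is 1 and C_max = M/(n_e·A·√(4πDt)), where n_e·A is the pore area the mass is dissolved in.
√(4πDt) = √(4π × 0.185 × 218) = 22.51 m, so C_max = 37.0/(0.32 × 241 × 22.51) = 0.0213 kg/m³.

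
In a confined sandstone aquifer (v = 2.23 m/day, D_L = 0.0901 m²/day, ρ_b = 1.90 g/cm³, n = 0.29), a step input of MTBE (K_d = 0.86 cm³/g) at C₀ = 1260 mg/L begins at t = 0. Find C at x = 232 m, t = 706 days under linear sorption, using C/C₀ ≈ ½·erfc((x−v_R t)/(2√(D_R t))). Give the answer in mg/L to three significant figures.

1120 mg/L

Retardation factor R = 1 + ρ_b·K_d/n = 1 + 1.90 × 0.86/0.29 = 6.634.
Sorption retards both mechanisms: v_R = v/R = 0.3361 m/day, D_R = D/R = 0.01358 m²/day.
v_R·t = 0.3361 × 706 = 237.2866 m; 2√(D_R t) = 6.193 m; argument = (232 − 237.2866)/6.193 = -0.8536.
C = C₀ × ½·erfc(-0.8536) = 1260 × 0.8863 = 1120 mg/L.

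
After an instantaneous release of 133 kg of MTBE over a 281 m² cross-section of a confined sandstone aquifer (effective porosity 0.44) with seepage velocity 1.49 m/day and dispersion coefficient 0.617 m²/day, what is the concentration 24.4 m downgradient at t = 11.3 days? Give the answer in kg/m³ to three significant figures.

0.0148 kg/m³

For an instantaneous plane source, C(x,t) = M/(n_e·A·√(4πDt)) · exp(−(x−vt)²/(4Dt)), with n_e·A the pore (flow) area.
Plume center vt = 1.49 × 11.3 = 16.837 m, so the well at 24.4 m is 7.563 m downgradient of the peak.
√(4πDt) = 9.360 m, giving peak height M/(n_e·A·√(4πDt)) = 133/(0.44 × 281 × 9.360) = 0.1149 kg/m³.
(x−vt)²/(4Dt) = (7.563)²/(4 × 0.617 × 11.3) = 2.051; exp(−2.051) = 0.1286.
C = 0.1149 × 0.1286 = 0.0148 kg/m³.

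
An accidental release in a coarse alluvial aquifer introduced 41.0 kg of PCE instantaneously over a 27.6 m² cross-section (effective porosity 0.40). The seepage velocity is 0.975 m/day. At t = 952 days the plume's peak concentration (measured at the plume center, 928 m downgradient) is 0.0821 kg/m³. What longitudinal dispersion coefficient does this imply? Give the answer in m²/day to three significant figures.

0.171 m²/day

At the plume center C_max = M/(n_e·A·√(4πDt)), so D = M²/(4πt·(n_e·A·C_max)²).
n_e·A·C_max = 0.40 × 27.6 × 0.0821 = 0.9064 kg/m.
D = 41.0²/(4π × 952 × 0.9064²) = 0.171 m²/day.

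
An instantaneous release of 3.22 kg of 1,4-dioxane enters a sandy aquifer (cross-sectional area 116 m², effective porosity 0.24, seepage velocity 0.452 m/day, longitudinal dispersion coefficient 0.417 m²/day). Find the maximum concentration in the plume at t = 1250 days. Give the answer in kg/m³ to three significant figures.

0.00143 kg/m³

The peak of an instantaneous 1D plume sits at x = vt; there the Gaussian factor is 1 and C_max = M/(n_e·A·√(4πDt)), where n_e·A is the pore area the mass is dissolved in.
√(4πDt) = √(4π × 0.417 × 1250) = 80.93 m, so C_max = 3.22/(0.24 × 116 × 80.93) = 0.00143 kg/m³.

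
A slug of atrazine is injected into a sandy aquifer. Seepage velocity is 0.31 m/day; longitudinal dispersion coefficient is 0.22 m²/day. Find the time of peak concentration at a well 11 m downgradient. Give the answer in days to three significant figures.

For the 1D instantaneous-source solution, setting ∂C/∂t = 0 at fixed x gives v²t² + 2Dt − x² = 0, so t = (√(D² + v²x²) − D)/v².
√(D² + v²x²) = √(0.22² + 0.31² × 11²) = 3.417; v² = 0.0961.
t = (3.417 − 0.22)/0.0961 = 33.3 days (vs. the pure-advection estimate x/v = 35.5 d).

33.3 days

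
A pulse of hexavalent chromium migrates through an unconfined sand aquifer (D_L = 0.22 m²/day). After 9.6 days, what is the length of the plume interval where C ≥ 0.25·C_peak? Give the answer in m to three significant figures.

The plume is Gaussian with σ = √(2Dt) = √(2 × 0.22 × 9.6) = 2.055 m.
C/C_peak = exp(−Δx²/(2σ²)) = 0.25 ⇒ Δx = σ·√(−2 ln 0.25) = 2.055 × 1.665 = 3.422 m.
Width = 2Δx = 6.84 m.

6.84 m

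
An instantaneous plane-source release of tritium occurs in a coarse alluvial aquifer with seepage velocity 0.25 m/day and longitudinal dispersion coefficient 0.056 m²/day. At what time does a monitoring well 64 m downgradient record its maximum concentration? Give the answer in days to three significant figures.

255 days

For the 1D instantaneous-source solution, setting ∂C/∂t = 0 at fixed x gives v²t² + 2Dt − x² = 0, so t = (√(D² + v²x²) − D)/v².
√(D² + v²x²) = √(0.056² + 0.25² × 64²) = 16.00; v² = 0.0625.
t = (16.00 − 0.056)/0.0625 = 255 days (vs. the pure-advection estimate x/v = 256 d).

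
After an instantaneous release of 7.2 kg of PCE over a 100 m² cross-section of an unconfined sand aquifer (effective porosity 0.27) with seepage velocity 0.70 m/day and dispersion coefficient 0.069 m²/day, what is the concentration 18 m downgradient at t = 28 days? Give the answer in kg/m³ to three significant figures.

For an instantaneous plane source, C(x,t) = M/(n_e·A·√(4πDt)) · exp(−(x−vt)²/(4Dt)), with n_e·A the pore (flow) area.
Plume center vt = 0.70 × 28 = 19.6 m, so the well at 18 m is 1.6 m upgradient of the peak.
√(4πDt) = 4.927 m, giving peak height M/(n_e·A·√(4πDt)) = 7.2/(0.27 × 100 × 4.927) = 0.05412 kg/m³.
(x−vt)²/(4Dt) = (-1.6)²/(4 × 0.069 × 28) = 0.3313; exp(−0.3313) = 0.7180.
C = 0.05412 × 0.7180 = 0.0389 kg/m³.

0.0389 kg/m³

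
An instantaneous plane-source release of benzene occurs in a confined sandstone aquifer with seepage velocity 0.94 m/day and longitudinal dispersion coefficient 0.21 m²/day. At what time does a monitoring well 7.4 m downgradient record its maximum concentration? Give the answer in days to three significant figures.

7.64 days

For the 1D instantaneous-source solution, setting ∂C/∂t = 0 at fixed x gives v²t² + 2Dt − x² = 0, so t = (√(D² + v²x²) − D)/v².
√(D² + v²x²) = √(0.21² + 0.94² × 7.4²) = 6.959; v² = 0.8836.
t = (6.959 − 0.21)/0.8836 = 7.64 days (vs. the pure-advection estimate x/v = 7.87 d).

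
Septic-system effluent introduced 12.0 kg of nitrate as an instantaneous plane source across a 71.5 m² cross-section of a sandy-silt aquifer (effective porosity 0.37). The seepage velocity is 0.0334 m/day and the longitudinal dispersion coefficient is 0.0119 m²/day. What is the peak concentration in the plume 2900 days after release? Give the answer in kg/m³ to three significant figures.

0.0218 kg/m³

The peak of an instantaneous 1D plume sits at x = vt; there the Gaussian factor is 1 and C_max = M/(n_e·A·√(4πDt)), where n_e·A is the pore area the mass is dissolved in.
√(4πDt) = √(4π × 0.0119 × 2900) = 20.82 m, so C_max = 12.0/(0.37 × 71.5 × 20.82) = 0.0218 kg/m³.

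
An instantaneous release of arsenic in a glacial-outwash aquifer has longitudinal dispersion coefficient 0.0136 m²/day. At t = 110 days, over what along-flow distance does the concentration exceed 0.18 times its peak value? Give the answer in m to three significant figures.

6.41 m

The plume is Gaussian with σ = √(2Dt) = √(2 × 0.0136 × 110) = 1.730 m.
C/C_peak = exp(−Δx²/(2σ²)) = 0.18 ⇒ Δx = σ·√(−2 ln 0.18) = 1.730 × 1.852 = 3.204 m.
Width = 2Δx = 6.41 m.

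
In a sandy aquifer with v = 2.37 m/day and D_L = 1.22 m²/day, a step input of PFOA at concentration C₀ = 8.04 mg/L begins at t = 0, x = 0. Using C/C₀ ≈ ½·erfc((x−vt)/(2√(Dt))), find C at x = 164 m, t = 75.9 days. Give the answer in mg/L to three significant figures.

For a continuous step input, C/C₀ ≈ ½·erfc((x−vt)/(2√(Dt))).
vt = 2.37 × 75.9 = 179.883 m and 2√(Dt) = 2√(1.22 × 75.9) = 19.25 m.
Argument (x−vt)/(2√(Dt)) = (164 − 179.883)/19.25 = -0.8251; ½·erfc(-0.8251) = 0.8784.
C = 8.04 × 0.8784 = 7.06 mg/L.

7.06 mg/L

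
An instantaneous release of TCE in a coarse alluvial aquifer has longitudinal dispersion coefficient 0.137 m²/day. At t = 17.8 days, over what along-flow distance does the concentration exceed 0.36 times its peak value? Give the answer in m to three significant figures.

The plume is Gaussian with σ = √(2Dt) = √(2 × 0.137 × 17.8) = 2.208 m.
C/C_peak = exp(−Δx²/(2σ²)) = 0.36 ⇒ Δx = σ·√(−2 ln 0.36) = 2.208 × 1.429 = 3.155 m.
Width = 2Δx = 6.31 m.

6.31 m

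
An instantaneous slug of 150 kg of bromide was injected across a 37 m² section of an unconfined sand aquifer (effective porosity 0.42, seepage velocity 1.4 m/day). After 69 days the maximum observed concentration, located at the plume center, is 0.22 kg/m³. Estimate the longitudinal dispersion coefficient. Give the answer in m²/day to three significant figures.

2.22 m²/day

At the plume center C_max = M/(n_e·A·√(4πDt)), so D = M²/(4πt·(n_e·A·C_max)²).
n_e·A·C_max = 0.42 × 37 × 0.22 = 3.419 kg/m.
D = 150²/(4π × 69 × 3.419²) = 2.22 m²/day.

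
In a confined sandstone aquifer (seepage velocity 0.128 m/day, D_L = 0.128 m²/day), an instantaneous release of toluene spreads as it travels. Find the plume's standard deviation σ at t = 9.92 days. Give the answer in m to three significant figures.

1.59 m

Dispersive spreading gives a Gaussian with σ² = 2Dt; advection only shifts the center.
σ = √(2 × 0.128 × 9.92) = 1.59 m.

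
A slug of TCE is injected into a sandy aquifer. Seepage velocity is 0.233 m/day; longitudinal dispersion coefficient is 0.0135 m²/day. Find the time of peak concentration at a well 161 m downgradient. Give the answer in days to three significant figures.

For the 1D instantaneous-source solution, setting ∂C/∂t = 0 at fixed x gives v²t² + 2Dt − x² = 0, so t = (√(D² + v²x²) − D)/v².
√(D² + v²x²) = √(0.0135² + 0.233² × 161²) = 37.51; v² = 0.054289.
t = (37.51 − 0.0135)/0.054289 = 691 days (vs. the pure-advection estimate x/v = 691 d).

691 days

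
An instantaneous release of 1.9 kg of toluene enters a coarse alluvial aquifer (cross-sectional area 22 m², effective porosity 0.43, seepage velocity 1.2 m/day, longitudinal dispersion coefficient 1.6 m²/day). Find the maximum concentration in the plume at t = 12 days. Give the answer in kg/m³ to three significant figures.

0.0129 kg/m³

The peak of an instantaneous 1D plume sits at x = vt; there the Gaussian factor is 1 and C_max = M/(n_e·A·√(4πDt)), where n_e·A is the pore area the mass is dissolved in.
√(4πDt) = √(4π × 1.6 × 12) = 15.53 m, so C_max = 1.9/(0.43 × 22 × 15.53) = 0.0129 kg/m³.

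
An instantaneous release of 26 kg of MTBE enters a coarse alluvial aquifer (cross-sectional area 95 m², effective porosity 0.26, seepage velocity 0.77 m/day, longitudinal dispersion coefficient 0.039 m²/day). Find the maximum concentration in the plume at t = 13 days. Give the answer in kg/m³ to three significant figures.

0.417 kg/m³

The peak of an instantaneous 1D plume sits at x = vt; there the Gaussian factor is 1 and C_max = M/(n_e·A·√(4πDt)), where n_e·A is the pore area the mass is dissolved in.
√(4πDt) = √(4π × 0.039 × 13) = 2.524 m, so C_max = 26/(0.26 × 95 × 2.524) = 0.417 kg/m³.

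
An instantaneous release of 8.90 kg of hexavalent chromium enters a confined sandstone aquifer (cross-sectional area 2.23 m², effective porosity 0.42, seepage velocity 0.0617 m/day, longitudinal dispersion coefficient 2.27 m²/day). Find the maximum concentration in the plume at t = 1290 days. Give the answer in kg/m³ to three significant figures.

0.0495 kg/m³

The peak of an instantaneous 1D plume sits at x = vt; there the Gaussian factor is 1 and C_max = M/(n_e·A·√(4πDt)), where n_e·A is the pore area the mass is dissolved in.
√(4πDt) = √(4π × 2.27 × 1290) = 191.8 m, so C_max = 8.90/(0.42 × 2.23 × 191.8) = 0.0495 kg/m³.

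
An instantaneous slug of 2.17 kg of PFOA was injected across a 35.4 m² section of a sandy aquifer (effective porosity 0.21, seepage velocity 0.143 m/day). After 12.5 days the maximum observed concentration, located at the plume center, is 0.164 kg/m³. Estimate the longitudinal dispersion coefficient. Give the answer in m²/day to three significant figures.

At the plume center C_max = M/(n_e·A·√(4πDt)), so D = M²/(4πt·(n_e·A·C_max)²).
n_e·A·C_max = 0.21 × 35.4 × 0.164 = 1.219 kg/m.
D = 2.17²/(4π × 12.5 × 1.219²) = 0.0202 m²/day.

0.0202 m²/day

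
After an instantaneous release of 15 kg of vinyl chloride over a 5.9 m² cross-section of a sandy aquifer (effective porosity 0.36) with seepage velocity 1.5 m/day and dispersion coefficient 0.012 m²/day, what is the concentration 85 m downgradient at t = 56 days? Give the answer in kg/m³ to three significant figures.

1.68 kg/m³

For an instantaneous plane source, C(x,t) = M/(n_e·A·√(4πDt)) · exp(−(x−vt)²/(4Dt)), with n_e·A the pore (flow) area.
Plume center vt = 1.5 × 56 = 84 m, so the well at 85 m is 1 m downgradient of the peak.
√(4πDt) = 2.906 m, giving peak height M/(n_e·A·√(4πDt)) = 15/(0.36 × 5.9 × 2.906) = 2.430 kg/m³.
(x−vt)²/(4Dt) = (1)²/(4 × 0.012 × 56) = 0.3720; exp(−0.3720) = 0.6894.
C = 2.430 × 0.6894 = 1.68 kg/m³.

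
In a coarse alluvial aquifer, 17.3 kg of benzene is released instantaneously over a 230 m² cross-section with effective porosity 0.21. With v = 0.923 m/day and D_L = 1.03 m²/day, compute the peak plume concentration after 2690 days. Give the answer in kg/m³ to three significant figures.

The peak of an instantaneous 1D plume sits at x = vt; there the Gaussian factor is 1 and C_max = M/(n_e·A·√(4πDt)), where n_e·A is the pore area the mass is dissolved in.
√(4πDt) = √(4π × 1.03 × 2690) = 186.6 m, so C_max = 17.3/(0.21 × 230 × 186.6) = 0.00192 kg/m³.

0.00192 kg/m³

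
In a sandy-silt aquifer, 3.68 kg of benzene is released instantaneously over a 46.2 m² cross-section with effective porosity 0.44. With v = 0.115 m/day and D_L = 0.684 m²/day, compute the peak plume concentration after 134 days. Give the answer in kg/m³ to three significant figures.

0.00533 kg/m³

The peak of an instantaneous 1D plume sits at x = vt; there the Gaussian factor is 1 and C_max = M/(n_e·A·√(4πDt)), where n_e·A is the pore area the mass is dissolved in.
√(4πDt) = √(4π × 0.684 × 134) = 33.94 m, so C_max = 3.68/(0.44 × 46.2 × 33.94) = 0.00533 kg/m³.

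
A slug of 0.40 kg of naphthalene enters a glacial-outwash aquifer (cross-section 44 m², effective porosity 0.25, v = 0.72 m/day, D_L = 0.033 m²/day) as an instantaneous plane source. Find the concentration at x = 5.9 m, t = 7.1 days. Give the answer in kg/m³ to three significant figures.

For an instantaneous plane source, C(x,t) = M/(n_e·A·√(4πDt)) · exp(−(x−vt)²/(4Dt)), with n_e·A the pore (flow) area.
Plume center vt = 0.72 × 7.1 = 5.112 m, so the well at 5.9 m is 0.788 m downgradient of the peak.
√(4πDt) = 1.716 m, giving peak height M/(n_e·A·√(4πDt)) = 0.40/(0.25 × 44 × 1.716) = 0.02119 kg/m³.
(x−vt)²/(4Dt) = (0.788)²/(4 × 0.033 × 7.1) = 0.6626; exp(−0.6626) = 0.5155.
C = 0.02119 × 0.5155 = 0.0109 kg/m³.

0.0109 kg/m³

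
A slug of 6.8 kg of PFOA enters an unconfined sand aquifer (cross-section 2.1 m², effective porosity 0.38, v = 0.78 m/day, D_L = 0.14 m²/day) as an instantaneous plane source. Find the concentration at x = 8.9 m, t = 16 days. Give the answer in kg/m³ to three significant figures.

0.384 kg/m³

For an instantaneous plane source, C(x,t) = M/(n_e·A·√(4πDt)) · exp(−(x−vt)²/(4Dt)), with n_e·A the pore (flow) area.
Plume center vt = 0.78 × 16 = 12.48 m, so the well at 8.9 m is 3.58 m upgradient of the peak.
√(4πDt) = 5.306 m, giving peak height M/(n_e·A·√(4πDt)) = 6.8/(0.38 × 2.1 × 5.306) = 1.606 kg/m³.
(x−vt)²/(4Dt) = (-3.58)²/(4 × 0.14 × 16) = 1.430; exp(−1.430) = 0.2393.
C = 1.606 × 0.2393 = 0.384 kg/m³.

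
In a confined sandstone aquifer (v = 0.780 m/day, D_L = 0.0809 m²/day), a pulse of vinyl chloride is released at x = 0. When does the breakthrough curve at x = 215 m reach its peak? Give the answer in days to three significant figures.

For the 1D instantaneous-source solution, setting ∂C/∂t = 0 at fixed x gives v²t² + 2Dt − x² = 0, so t = (√(D² + v²x²) − D)/v².
√(D² + v²x²) = √(0.0809² + 0.780² × 215²) = 167.7; v² = 0.6084.
t = (167.7 − 0.0809)/0.6084 = 276 days (vs. the pure-advection estimate x/v = 276 d).

276 days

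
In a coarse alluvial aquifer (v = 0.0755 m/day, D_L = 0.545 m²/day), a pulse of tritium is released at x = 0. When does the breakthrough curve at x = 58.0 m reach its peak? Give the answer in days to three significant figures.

679 days

For the 1D instantaneous-source solution, setting ∂C/∂t = 0 at fixed x gives v²t² + 2Dt − x² = 0, so t = (√(D² + v²x²) − D)/v².
√(D² + v²x²) = √(0.545² + 0.0755² × 58.0²) = 4.413; v² = 0.00570025.
t = (4.413 − 0.545)/0.00570025 = 679 days (vs. the pure-advection estimate x/v = 768 d).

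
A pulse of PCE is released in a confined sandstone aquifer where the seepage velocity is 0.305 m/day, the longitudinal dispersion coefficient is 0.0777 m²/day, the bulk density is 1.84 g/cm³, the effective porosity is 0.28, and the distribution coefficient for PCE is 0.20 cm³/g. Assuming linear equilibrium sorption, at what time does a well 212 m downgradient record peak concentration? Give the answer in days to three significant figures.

1610 days

Retardation factor R = 1 + ρ_b·K_d/n = 1 + 1.84 × 0.20/0.28 = 2.314.
Sorption retards both mechanisms: v_R = v/R = 0.1318 m/day, D_R = D/R = 0.03358 m²/day.
Peak time from v_R²t² + 2D_R t − x² = 0: t = (√(D_R² + v_R²x²) − D_R)/v_R².
√(D_R² + v_R²x²) = √(0.03358² + 0.1318² × 212²) = 27.94; v_R² = 0.01737.
t = (27.94 − 0.03358)/0.01737 = 1610 days.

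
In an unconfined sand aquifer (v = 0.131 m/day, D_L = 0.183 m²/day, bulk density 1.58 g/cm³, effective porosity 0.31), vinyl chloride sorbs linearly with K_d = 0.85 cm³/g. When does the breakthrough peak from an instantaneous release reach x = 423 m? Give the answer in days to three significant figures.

Retardation factor R = 1 + ρ_b·K_d/n = 1 + 1.58 × 0.85/0.31 = 5.332.
Sorption retards both mechanisms: v_R = v/R = 0.02457 m/day, D_R = D/R = 0.03432 m²/day.
Peak time from v_R²t² + 2D_R t − x² = 0: t = (√(D_R² + v_R²x²) − D_R)/v_R².
√(D_R² + v_R²x²) = √(0.03432² + 0.02457² × 423²) = 10.39; v_R² = 0.0006037.
t = (10.39 − 0.03432)/0.0006037 = 17200 days.

17200 days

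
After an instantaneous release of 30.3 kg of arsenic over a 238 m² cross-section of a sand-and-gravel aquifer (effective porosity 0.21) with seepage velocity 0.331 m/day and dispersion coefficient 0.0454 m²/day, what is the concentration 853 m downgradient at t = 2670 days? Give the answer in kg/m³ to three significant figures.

For an instantaneous plane source, C(x,t) = M/(n_e·A·√(4πDt)) · exp(−(x−vt)²/(4Dt)), with n_e·A the pore (flow) area.
Plume center vt = 0.331 × 2670 = 883.77 m, so the well at 853 m is 30.77 m upgradient of the peak.
√(4πDt) = 39.03 m, giving peak height M/(n_e·A·√(4πDt)) = 30.3/(0.21 × 238 × 39.03) = 0.01553 kg/m³.
(x−vt)²/(4Dt) = (-30.77)²/(4 × 0.0454 × 2670) = 1.953; exp(−1.953) = 0.1418.
C = 0.01553 × 0.1418 = 0.00220 kg/m³.

0.00220 kg/m³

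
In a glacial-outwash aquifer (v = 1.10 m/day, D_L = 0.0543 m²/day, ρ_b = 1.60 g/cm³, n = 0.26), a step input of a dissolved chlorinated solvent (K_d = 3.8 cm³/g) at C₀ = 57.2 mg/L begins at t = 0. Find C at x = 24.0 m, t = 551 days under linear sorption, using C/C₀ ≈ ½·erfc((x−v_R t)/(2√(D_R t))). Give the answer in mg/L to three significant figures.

Retardation factor R = 1 + ρ_b·K_d/n = 1 + 1.60 × 3.8/0.26 = 24.38.
Sorption retards both mechanisms: v_R = v/R = 0.04512 m/day, D_R = D/R = 0.002227 m²/day.
v_R·t = 0.04512 × 551 = 24.86112 m; 2√(D_R t) = 2.215 m; argument = (24.0 − 24.86112)/2.215 = -0.3888.
C = C₀ × ½·erfc(-0.3888) = 57.2 × 0.7088 = 40.5 mg/L.

40.5 mg/L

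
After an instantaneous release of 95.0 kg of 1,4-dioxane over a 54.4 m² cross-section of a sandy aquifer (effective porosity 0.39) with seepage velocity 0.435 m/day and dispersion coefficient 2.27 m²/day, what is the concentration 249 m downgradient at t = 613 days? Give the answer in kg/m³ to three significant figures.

For an instantaneous plane source, C(x,t) = M/(n_e·A·√(4πDt)) · exp(−(x−vt)²/(4Dt)), with n_e·A the pore (flow) area.
Plume center vt = 0.435 × 613 = 266.655 m, so the well at 249 m is 17.655 m upgradient of the peak.
√(4πDt) = 132.2 m, giving peak height M/(n_e·A·√(4πDt)) = 95.0/(0.39 × 54.4 × 132.2) = 0.03387 kg/m³.
(x−vt)²/(4Dt) = (-17.655)²/(4 × 2.27 × 613) = 0.05600; exp(−0.05600) = 0.9455.
C = 0.03387 × 0.9455 = 0.0320 kg/m³.

0.0320 kg/m³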